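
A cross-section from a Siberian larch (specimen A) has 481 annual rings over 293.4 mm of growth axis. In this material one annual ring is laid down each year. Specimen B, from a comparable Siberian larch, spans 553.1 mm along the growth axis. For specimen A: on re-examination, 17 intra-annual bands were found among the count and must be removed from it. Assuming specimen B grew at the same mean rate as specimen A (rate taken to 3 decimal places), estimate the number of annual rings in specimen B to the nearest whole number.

875 annual rings

Specimen A: adjusted count: 481 − 17 = 464 annual rings.
A: Extension rate ≈ 293.4 / 464 = 0.632 mm/year.
Specimen B: 553.1 mm / 0.632 mm per year = 875.16 years ≈ 875 annual rings.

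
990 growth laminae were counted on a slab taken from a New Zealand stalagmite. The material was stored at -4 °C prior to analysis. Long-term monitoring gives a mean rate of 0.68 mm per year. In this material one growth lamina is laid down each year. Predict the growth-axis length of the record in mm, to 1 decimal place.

673.2 mm

The record spans 990 years at 0.68 mm per year.
990 years at 0.68 mm/year gives 0.68 × 990 = 673.2 mm.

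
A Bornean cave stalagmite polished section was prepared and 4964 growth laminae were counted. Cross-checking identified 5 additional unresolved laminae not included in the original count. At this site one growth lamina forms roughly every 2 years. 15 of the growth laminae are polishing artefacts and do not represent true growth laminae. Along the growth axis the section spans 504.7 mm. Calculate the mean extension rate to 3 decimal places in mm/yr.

0.051 mm/yr

After corrections the count is 4964 − 15 + 5 = 4954 growth laminae.
Multiplying by 2 years per growth lamina: 4954 × 2 = 9908 years.
Mean rate = 504.7 mm / 9908 years ≈ 0.051 mm/yr.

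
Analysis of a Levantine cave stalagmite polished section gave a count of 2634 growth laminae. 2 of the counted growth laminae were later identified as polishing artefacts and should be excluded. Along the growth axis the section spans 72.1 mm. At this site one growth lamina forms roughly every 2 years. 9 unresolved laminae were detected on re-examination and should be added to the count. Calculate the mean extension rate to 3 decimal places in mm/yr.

Adjusted count: 2634 − 2 + 9 = 2641 growth laminae.
At 2 years per growth lamina, 2641 × 2 = 5282 years.
Mean rate = 72.1 mm / 5282 years ≈ 0.014 mm/yr.

0.014 mm/yr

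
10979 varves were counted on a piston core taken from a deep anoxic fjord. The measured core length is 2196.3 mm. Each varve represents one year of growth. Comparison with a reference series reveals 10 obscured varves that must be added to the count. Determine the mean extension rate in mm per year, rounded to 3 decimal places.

True varve count = 10979 + 10 = 10989.
Mean rate = 2196.3 mm / 10989 years ≈ 0.200 mm per year.

0.200 mm per year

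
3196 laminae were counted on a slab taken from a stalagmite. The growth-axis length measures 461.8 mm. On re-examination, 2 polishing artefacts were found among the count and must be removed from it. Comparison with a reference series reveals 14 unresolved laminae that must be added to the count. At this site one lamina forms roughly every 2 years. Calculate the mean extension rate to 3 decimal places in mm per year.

0.072 mm per year

True lamina count = 3196 − 2 + 14 = 3208.
At 2 years per lamina, 3208 × 2 = 6416 years.
461.8 mm over 6416 years gives 461.8 / 6416 ≈ 0.072 mm per year.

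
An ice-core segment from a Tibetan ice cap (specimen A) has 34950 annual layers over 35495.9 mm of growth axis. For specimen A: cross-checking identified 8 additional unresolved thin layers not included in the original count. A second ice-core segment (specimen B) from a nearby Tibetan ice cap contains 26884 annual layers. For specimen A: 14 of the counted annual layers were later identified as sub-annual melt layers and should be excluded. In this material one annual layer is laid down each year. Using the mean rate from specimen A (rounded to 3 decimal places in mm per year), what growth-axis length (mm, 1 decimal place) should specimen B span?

27314.1 mm

Specimen A: correcting the raw count gives 34950 − 14 + 8 = 34944 true annual layers.
A: Mean rate = 35495.9 mm / 34944 years ≈ 1.016 mm per year.
B's length ≈ 1.016 × 26884 = 27314.1 mm.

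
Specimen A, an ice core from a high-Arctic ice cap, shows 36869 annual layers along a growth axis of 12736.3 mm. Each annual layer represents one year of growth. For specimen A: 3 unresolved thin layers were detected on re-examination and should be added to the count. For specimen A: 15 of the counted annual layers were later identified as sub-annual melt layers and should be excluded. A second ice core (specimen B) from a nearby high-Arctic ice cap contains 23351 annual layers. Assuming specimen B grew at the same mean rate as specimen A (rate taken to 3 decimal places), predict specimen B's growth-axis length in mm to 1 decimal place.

Specimen A: true annual layer count = 36869 − 15 + 3 = 36857.
A: Extension rate ≈ 12736.3 / 36857 = 0.346 mm/yr.
B's length ≈ 0.346 × 23351 = 8079.4 mm.

8079.4 mm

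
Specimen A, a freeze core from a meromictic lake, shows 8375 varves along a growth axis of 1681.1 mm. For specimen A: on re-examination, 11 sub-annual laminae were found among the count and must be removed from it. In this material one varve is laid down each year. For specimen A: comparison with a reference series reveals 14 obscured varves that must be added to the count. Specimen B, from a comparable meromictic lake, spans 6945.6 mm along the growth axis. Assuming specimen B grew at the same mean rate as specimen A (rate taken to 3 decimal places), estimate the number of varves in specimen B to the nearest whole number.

34555 varves

Specimen A: after corrections the count is 8375 − 11 + 14 = 8378 varves.
A: 1681.1 mm over 8378 years gives 1681.1 / 8378 ≈ 0.201 mm/yr.
For B, 6945.6 / 0.201 = 34555.22 years ≈ 34555 varves.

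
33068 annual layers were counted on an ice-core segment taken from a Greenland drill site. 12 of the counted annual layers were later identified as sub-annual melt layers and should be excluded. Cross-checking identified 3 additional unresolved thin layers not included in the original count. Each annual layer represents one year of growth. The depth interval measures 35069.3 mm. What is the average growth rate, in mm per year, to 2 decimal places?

1.06 mm per year

True annual layer count = 33068 − 12 + 3 = 33059.
Mean rate = 35069.3 mm / 33059 years ≈ 1.06 mm per year.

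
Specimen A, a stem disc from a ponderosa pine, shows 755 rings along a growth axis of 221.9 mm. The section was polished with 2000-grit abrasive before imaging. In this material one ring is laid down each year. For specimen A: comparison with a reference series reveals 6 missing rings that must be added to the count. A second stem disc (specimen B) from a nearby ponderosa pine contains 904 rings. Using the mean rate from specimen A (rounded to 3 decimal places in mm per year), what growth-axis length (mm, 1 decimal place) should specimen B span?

264.0 mm

Specimen A: correcting the raw count gives 755 + 6 = 761 true rings.
A: 221.9 mm over 761 years gives 221.9 / 761 ≈ 0.292 mm per year.
Length of B = 0.292 × 904 = 264.0 mm.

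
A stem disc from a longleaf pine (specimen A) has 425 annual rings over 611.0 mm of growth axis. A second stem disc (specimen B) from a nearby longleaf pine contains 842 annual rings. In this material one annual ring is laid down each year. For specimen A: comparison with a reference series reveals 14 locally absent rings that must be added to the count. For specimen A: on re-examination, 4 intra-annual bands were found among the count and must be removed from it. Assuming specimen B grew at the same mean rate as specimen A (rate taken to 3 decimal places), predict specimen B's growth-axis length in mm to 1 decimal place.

Specimen A: adjusted count: 425 − 4 + 14 = 435 annual rings.
A: Extension rate ≈ 611.0 / 435 = 1.405 mm/year.
For B, 1.405 mm/year × 842 years = 1183.0 mm.

1183.0 mm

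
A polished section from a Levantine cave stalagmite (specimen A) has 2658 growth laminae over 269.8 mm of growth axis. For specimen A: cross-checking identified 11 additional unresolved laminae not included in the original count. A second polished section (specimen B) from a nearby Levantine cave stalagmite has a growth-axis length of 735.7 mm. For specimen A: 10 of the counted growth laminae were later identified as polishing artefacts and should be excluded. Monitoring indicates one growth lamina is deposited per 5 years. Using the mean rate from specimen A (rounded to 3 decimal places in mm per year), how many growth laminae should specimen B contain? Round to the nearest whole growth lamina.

7357 growth laminae

Specimen A: correcting the raw count gives 2658 − 10 + 11 = 2659 true growth laminae.
Specimen A: 2659 growth laminae at 5 years each span 2659 × 5 = 13295 years.
A: Extension rate ≈ 269.8 / 13295 = 0.020 mm per year.
For B, 735.7 / 0.020 = 36785.00 years; at 5 years per growth lamina that is 36785.00 / 5 ≈ 7357 growth laminae.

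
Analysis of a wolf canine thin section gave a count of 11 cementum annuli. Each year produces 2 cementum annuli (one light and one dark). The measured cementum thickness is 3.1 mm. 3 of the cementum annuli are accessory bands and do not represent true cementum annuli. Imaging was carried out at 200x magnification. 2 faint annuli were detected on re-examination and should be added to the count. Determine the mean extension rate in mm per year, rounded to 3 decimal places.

True cementum annulus count = 11 − 3 + 2 = 10.
With 2 cementum annuli per year, 10 / 2 = 5 years.
Extension rate ≈ 3.1 / 5 = 0.620 mm per year.

0.620 mm per year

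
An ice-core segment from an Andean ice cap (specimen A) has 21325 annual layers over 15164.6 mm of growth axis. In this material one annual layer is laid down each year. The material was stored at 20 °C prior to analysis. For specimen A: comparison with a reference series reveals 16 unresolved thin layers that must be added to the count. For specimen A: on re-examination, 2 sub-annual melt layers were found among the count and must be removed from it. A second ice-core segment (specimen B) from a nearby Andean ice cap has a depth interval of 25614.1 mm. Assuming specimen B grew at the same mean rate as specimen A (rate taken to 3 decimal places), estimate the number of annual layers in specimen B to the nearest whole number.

36025 annual layers

Specimen A: after corrections the count is 21325 − 2 + 16 = 21339 annual layers.
A: 15164.6 mm over 21339 years gives 15164.6 / 21339 ≈ 0.711 mm/yr.
For B, 25614.1 / 0.711 = 36025.46 years ≈ 36025 annual layers.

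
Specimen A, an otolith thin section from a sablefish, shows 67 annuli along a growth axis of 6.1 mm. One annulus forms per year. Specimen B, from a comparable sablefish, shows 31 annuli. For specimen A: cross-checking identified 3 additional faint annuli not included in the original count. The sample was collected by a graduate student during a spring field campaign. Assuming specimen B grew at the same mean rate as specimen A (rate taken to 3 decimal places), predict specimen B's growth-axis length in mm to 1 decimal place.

Specimen A: adjusted count: 67 + 3 = 70 annuli.
A: Extension rate ≈ 6.1 / 70 = 0.087 mm per year.
For B, 0.087 mm/year × 31 years = 2.7 mm.

2.7 mm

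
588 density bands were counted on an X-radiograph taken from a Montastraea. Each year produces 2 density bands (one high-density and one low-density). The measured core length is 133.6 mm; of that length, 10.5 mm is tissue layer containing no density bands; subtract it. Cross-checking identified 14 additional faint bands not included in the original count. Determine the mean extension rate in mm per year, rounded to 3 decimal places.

0.409 mm per year

After corrections the count is 588 + 14 = 602 density bands.
With 2 density bands per year, 602 / 2 = 301 years.
The growth record spans 133.6 − 10.5 = 123.1 mm.
Extension rate ≈ 123.1 / 301 = 0.409 mm per year.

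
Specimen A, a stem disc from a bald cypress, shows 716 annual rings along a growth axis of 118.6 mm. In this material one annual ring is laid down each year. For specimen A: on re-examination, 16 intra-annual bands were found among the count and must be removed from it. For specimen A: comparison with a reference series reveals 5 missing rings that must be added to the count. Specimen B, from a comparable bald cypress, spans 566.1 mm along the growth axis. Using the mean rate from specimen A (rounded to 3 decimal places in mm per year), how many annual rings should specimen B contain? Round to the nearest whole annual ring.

3370 annual rings

Specimen A: true annual ring count = 716 − 16 + 5 = 705.
A: Extension rate ≈ 118.6 / 705 = 0.168 mm/yr.
B spans 566.1 / 0.168 = 3369.64 years ≈ 3370 annual rings.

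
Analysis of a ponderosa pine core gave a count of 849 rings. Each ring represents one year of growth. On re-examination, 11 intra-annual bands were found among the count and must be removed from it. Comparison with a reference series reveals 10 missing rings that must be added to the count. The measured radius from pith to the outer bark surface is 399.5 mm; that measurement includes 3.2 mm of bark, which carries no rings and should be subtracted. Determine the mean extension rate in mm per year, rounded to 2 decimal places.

0.47 mm per year

True ring count = 849 − 11 + 10 = 848.
Net length = 399.5 − 3.2 = 396.3 mm.
Mean rate = 396.3 mm / 848 years ≈ 0.47 mm per year.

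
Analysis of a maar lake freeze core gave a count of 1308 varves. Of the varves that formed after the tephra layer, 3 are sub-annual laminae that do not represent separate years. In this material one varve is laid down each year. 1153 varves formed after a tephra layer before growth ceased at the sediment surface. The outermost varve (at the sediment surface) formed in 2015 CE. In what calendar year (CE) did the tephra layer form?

865 CE

There are 1153 varves younger than the tephra layer.
Removing the 3 false varves leaves 1153 − 3 = 1150 true varves beyond the tephra layer.
2015 − 1150 = 865 CE.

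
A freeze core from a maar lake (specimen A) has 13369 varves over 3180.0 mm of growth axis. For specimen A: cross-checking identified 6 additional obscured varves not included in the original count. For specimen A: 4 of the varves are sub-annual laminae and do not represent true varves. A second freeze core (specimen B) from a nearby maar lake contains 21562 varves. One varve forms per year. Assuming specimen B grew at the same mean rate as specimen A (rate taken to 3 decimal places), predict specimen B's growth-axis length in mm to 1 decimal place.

5131.8 mm

Specimen A: adjusted count: 13369 − 4 + 6 = 13371 varves.
A: Extension rate ≈ 3180.0 / 13371 = 0.238 mm/year.
B's length ≈ 0.238 × 21562 = 5131.8 mm.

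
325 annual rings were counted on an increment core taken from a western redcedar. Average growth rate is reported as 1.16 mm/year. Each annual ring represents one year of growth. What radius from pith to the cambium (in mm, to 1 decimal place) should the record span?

The record spans 325 years at 1.16 mm per year.
325 years at 1.16 mm/year gives 1.16 × 325 = 377.0 mm.

377.0 mm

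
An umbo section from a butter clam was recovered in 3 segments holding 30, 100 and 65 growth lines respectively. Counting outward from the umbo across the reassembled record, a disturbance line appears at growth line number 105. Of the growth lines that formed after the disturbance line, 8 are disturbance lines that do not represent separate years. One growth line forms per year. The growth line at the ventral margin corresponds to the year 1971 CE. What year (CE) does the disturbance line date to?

Total growth lines = 30 + 100 + 65 = 195.
195 − 105 = 90 growth lines lie beyond the disturbance line toward the ventral margin.
Excluding 8 false growth lines: 90 − 8 = 82.
1971 − 82 = 1889 CE.

1889 CE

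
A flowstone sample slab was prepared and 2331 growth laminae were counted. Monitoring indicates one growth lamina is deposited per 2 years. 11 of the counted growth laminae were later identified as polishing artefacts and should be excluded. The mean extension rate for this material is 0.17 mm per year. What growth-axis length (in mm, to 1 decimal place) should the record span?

788.8 mm

True growth lamina count = 2331 − 11 = 2320.
2320 growth laminae at 2 years each span 2320 × 2 = 4640 years.
4640 years at 0.17 mm/year gives 0.17 × 4640 = 788.8 mm.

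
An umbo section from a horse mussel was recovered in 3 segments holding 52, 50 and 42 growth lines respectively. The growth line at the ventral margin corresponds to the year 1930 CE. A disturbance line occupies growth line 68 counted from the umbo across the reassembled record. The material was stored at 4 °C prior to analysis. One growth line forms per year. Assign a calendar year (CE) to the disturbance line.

1854 CE

Total growth lines = 52 + 50 + 42 = 144.
Between growth line 68 and the ventral margin there are 144 − 68 = 76 growth lines.
1930 − 76 = 1854 CE.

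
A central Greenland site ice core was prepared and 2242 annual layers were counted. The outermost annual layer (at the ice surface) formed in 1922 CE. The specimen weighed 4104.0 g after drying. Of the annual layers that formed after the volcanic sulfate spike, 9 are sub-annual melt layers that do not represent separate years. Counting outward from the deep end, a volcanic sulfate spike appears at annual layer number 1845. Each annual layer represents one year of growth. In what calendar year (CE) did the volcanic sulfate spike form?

The volcanic sulfate spike sits at annual layer 1845 from the deep end, so 2242 − 1845 = 397 annual layers formed after it.
Excluding 9 false annual layers: 397 − 9 = 388.
Counting back 388 years from 1922 CE places the volcanic sulfate spike in 1922 − 388 = 1534 CE.

1534 CE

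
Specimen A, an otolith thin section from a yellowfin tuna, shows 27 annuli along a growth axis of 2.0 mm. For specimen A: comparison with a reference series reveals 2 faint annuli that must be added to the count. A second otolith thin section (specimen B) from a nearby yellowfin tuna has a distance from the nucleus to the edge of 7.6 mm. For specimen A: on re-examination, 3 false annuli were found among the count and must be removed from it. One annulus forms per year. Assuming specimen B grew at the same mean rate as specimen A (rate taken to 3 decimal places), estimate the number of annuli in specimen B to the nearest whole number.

99 annuli

Specimen A: after corrections the count is 27 − 3 + 2 = 26 annuli.
A: Mean rate = 2.0 mm / 26 years ≈ 0.077 mm/yr.
For B, 7.6 / 0.077 = 98.70 years ≈ 99 annuli.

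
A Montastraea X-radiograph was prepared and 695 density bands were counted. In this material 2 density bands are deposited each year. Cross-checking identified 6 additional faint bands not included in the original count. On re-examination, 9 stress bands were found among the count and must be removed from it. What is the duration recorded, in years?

Correcting the raw count gives 695 − 9 + 6 = 692 true density bands.
With 2 density bands per year, 692 / 2 = 346 years.

346 years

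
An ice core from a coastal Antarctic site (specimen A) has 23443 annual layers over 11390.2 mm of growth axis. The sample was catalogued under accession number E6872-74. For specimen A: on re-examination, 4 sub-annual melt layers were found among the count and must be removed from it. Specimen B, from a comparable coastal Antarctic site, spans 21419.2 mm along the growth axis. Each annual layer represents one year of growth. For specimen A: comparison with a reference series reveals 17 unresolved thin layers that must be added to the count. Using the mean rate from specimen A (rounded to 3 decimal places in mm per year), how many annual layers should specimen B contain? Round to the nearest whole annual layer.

44072 annual layers

Specimen A: adjusted count: 23443 − 4 + 17 = 23456 annual layers.
A: 11390.2 mm over 23456 years gives 11390.2 / 23456 ≈ 0.486 mm/yr.
Specimen B: 21419.2 mm / 0.486 mm per year = 44072.43 years ≈ 44072 annual layers.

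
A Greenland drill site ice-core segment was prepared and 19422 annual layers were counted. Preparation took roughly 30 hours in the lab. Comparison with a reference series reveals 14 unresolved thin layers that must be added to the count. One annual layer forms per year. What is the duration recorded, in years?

19436 years

True annual layer count = 19422 + 14 = 19436.
At one annual layer per year, that is 19436 years.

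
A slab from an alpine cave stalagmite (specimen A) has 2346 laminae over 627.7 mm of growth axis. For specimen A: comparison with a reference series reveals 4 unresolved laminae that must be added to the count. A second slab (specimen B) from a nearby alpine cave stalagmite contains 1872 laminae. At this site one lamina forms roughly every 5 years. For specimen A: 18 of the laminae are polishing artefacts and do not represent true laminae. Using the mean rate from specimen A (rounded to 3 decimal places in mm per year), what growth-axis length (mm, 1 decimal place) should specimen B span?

Specimen A: after corrections the count is 2346 − 18 + 4 = 2332 laminae.
Specimen A: at 5 years per lamina, 2332 × 5 = 11660 years.
A: 627.7 mm over 11660 years gives 627.7 / 11660 ≈ 0.054 mm/year.
Specimen B: 1872 laminae at 5 years each span 1872 × 5 = 9360 years. B's length ≈ 0.054 × 9360 = 505.4 mm.

505.4 mm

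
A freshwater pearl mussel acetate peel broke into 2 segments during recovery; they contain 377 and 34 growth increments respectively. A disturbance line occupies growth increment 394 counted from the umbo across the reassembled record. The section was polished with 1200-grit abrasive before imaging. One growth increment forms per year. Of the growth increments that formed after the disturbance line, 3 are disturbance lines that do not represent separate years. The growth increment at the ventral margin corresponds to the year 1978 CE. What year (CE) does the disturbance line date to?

1964 CE

Total growth increments = 377 + 34 = 411.
Between growth increment 394 and the ventral margin there are 411 − 394 = 17 growth increments.
17 − 3 false = 14 true growth increments after the disturbance line.
1978 − 14 = 1964 CE.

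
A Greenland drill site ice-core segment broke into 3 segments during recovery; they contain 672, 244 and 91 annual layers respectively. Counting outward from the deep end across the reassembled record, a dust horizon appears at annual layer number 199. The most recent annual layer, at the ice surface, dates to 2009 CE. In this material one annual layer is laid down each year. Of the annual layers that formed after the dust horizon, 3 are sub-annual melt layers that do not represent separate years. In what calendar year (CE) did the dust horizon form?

1204 CE

Total annual layers = 672 + 244 + 91 = 1007.
1007 − 199 = 808 annual layers lie beyond the dust horizon toward the ice surface.
Excluding 3 false annual layers: 808 − 3 = 805.
The annual layer at the ice surface is 2009 CE, so the dust horizon dates to 2009 − 805 = 1204 CE.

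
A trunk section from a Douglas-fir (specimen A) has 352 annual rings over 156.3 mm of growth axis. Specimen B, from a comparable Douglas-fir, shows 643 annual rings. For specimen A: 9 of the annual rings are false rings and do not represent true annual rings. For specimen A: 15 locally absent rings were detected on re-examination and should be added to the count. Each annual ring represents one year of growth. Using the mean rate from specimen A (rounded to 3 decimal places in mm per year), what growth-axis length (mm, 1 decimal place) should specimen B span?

281.0 mm

Specimen A: adjusted count: 352 − 9 + 15 = 358 annual rings.
A: 156.3 mm over 358 years gives 156.3 / 358 ≈ 0.437 mm per year.
Length of B = 0.437 × 643 = 281.0 mm.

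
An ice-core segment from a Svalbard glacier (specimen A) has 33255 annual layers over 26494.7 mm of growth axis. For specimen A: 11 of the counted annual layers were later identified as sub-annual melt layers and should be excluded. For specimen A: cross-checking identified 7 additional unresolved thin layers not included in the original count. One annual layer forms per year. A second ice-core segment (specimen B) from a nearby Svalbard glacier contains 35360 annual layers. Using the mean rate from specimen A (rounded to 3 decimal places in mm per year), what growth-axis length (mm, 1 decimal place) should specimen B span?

Specimen A: after corrections the count is 33255 − 11 + 7 = 33251 annual layers.
A: Extension rate ≈ 26494.7 / 33251 = 0.797 mm/year.
B's length ≈ 0.797 × 35360 = 28181.9 mm.

28181.9 mm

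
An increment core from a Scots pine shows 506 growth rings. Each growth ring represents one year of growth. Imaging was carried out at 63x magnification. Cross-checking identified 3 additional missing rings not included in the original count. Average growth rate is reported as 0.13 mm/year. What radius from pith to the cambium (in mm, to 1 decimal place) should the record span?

66.2 mm

Correcting the raw count gives 506 + 3 = 509 true growth rings.
Predicted length = 0.13 mm/year × 509 years = 66.2 mm.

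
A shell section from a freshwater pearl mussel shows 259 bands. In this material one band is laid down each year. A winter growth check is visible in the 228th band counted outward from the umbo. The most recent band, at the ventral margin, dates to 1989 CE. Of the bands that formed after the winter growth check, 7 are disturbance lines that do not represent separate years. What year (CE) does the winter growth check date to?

259 − 228 = 31 bands lie beyond the winter growth check toward the ventral margin.
31 − 7 false = 24 true bands after the winter growth check.
Counting back 24 years from 1989 CE places the winter growth check in 1989 − 24 = 1965 CE.

1965 CE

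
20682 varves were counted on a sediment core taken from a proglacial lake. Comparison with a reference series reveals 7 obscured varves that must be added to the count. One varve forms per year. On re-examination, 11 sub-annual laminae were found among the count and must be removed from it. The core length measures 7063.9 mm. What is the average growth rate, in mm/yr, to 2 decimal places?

0.34 mm/yr

Adjusted count: 20682 − 11 + 7 = 20678 varves.
Mean rate = 7063.9 mm / 20678 years ≈ 0.34 mm/yr.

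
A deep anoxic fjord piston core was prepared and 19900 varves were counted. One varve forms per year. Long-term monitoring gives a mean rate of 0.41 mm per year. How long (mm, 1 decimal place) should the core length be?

The record spans 19900 years at 0.41 mm per year.
19900 years at 0.41 mm/year gives 0.41 × 19900 = 8159.0 mm.

8159.0 mm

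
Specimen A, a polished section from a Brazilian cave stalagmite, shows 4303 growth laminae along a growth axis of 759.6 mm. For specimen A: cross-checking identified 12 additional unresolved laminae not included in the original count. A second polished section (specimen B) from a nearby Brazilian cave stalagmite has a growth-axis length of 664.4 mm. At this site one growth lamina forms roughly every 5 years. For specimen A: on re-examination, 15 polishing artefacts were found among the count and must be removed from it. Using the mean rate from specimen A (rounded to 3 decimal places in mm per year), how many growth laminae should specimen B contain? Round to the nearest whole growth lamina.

Specimen A: adjusted count: 4303 − 15 + 12 = 4300 growth laminae.
Specimen A: multiplying by 5 years per growth lamina: 4300 × 5 = 21500 years.
A: Extension rate ≈ 759.6 / 21500 = 0.035 mm per year.
B spans 664.4 / 0.035 = 18982.86 years; at 5 years per growth lamina that is 18982.86 / 5 ≈ 3797 growth laminae.

3797 growth laminae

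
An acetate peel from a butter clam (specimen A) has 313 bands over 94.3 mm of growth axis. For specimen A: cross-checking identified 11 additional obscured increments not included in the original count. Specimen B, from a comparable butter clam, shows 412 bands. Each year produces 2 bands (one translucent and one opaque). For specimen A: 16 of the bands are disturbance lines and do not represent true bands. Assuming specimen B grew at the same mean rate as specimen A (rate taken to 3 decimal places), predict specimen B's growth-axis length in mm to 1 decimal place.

Specimen A: adjusted count: 313 − 16 + 11 = 308 bands.
Specimen A: with 2 bands per year, 308 / 2 = 154 years.
A: 94.3 mm over 154 years gives 94.3 / 154 ≈ 0.612 mm/year.
Specimen B: 412 bands at 2 per year is 412 / 2 = 206 years. Length of B = 0.612 × 206 = 126.1 mm.

126.1 mm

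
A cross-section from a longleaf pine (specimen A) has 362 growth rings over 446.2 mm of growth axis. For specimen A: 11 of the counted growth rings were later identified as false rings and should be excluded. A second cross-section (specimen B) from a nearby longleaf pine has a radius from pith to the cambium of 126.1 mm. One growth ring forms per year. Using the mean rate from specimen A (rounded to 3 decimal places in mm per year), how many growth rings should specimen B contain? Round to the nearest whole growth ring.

99 growth rings

Specimen A: true growth ring count = 362 − 11 = 351.
A: Mean rate = 446.2 mm / 351 years ≈ 1.271 mm/yr.
B spans 126.1 / 1.271 = 99.21 years ≈ 99 growth rings.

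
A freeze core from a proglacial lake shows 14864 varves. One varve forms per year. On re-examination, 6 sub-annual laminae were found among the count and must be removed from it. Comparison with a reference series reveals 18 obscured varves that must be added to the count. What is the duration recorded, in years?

14876 years

Correcting the raw count gives 14864 − 6 + 18 = 14876 true varves.
At one varve per year, that is 14876 years.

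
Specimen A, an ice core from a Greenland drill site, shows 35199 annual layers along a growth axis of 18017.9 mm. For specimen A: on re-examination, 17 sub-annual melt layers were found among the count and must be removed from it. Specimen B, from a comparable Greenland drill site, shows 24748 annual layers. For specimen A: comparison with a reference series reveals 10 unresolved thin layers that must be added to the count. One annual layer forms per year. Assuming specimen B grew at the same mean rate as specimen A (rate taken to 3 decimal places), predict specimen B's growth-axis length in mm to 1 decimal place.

12671.0 mm

Specimen A: after corrections the count is 35199 − 17 + 10 = 35192 annual layers.
A: Mean rate = 18017.9 mm / 35192 years ≈ 0.512 mm per year.
B's length ≈ 0.512 × 24748 = 12671.0 mm.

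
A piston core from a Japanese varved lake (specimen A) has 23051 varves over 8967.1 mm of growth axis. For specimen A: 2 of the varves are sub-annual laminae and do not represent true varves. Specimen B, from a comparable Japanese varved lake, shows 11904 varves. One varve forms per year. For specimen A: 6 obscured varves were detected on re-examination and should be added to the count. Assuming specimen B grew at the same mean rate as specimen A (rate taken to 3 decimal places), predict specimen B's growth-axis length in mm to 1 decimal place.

4630.7 mm

Specimen A: adjusted count: 23051 − 2 + 6 = 23055 varves.
A: Extension rate ≈ 8967.1 / 23055 = 0.389 mm/yr.
For B, 0.389 mm/year × 11904 years = 4630.7 mm.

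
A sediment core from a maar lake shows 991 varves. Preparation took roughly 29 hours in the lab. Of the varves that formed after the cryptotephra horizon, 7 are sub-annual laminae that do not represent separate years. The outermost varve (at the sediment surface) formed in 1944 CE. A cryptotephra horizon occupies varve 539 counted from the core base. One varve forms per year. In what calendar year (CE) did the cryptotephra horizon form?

991 − 539 = 452 varves lie beyond the cryptotephra horizon toward the sediment surface.
Excluding 7 false varves: 452 − 7 = 445.
The varve at the sediment surface is 1944 CE, so the cryptotephra horizon dates to 1944 − 445 = 1499 CE.

1499 CE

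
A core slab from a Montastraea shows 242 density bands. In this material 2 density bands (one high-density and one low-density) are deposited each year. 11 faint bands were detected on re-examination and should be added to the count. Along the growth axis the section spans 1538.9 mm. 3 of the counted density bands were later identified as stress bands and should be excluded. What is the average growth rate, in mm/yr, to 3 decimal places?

Adjusted count: 242 − 3 + 11 = 250 density bands.
Dividing by 2 density bands per year: 250 / 2 = 125 years.
Mean rate = 1538.9 mm / 125 years ≈ 12.311 mm/yr.

12.311 mm/yr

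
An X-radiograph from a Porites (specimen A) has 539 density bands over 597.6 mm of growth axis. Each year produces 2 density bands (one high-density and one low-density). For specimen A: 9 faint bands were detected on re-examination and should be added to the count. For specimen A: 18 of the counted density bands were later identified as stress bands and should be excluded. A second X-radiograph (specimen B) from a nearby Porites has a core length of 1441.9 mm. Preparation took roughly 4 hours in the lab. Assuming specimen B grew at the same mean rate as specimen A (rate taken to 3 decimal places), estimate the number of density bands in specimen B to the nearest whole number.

Specimen A: after corrections the count is 539 − 18 + 9 = 530 density bands.
Specimen A: with 2 density bands per year, 530 / 2 = 265 years.
A: Extension rate ≈ 597.6 / 265 = 2.255 mm/year.
For B, 1441.9 / 2.255 = 639.42 years; at 2 density bands per year that is 639.42 × 2 ≈ 1279 density bands.

1279 density bands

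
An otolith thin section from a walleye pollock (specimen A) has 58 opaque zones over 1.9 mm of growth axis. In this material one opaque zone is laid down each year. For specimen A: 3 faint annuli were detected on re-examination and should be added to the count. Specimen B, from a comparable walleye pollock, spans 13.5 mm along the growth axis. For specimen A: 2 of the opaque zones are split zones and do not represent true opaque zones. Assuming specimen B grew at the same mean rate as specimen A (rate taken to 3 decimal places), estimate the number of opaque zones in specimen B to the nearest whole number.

422 opaque zones

Specimen A: after corrections the count is 58 − 2 + 3 = 59 opaque zones.
A: Mean rate = 1.9 mm / 59 years ≈ 0.032 mm/year.
B spans 13.5 / 0.032 = 421.88 years ≈ 422 opaque zones.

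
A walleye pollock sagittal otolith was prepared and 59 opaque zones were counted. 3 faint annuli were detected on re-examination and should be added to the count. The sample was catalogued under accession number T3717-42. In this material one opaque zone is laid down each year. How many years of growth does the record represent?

62 years

After corrections the count is 59 + 3 = 62 opaque zones.
At one opaque zone per year, that is 62 years.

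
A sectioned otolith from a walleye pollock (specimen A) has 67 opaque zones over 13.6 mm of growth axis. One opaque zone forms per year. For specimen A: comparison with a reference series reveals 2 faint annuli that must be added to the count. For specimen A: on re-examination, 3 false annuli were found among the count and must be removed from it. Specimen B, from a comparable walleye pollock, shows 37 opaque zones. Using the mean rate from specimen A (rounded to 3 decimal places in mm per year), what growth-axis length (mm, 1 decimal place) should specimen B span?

Specimen A: true opaque zone count = 67 − 3 + 2 = 66.
A: Extension rate ≈ 13.6 / 66 = 0.206 mm/yr.
B's length ≈ 0.206 × 37 = 7.6 mm.

7.6 mm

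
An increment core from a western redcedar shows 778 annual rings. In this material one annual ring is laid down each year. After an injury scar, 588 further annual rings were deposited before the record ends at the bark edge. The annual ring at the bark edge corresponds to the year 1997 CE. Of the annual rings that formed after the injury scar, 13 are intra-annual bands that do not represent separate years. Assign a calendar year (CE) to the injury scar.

1422 CE

There are 588 annual rings younger than the injury scar.
Removing the 13 false annual rings leaves 588 − 13 = 575 true annual rings beyond the injury scar.
1997 − 575 = 1422 CE.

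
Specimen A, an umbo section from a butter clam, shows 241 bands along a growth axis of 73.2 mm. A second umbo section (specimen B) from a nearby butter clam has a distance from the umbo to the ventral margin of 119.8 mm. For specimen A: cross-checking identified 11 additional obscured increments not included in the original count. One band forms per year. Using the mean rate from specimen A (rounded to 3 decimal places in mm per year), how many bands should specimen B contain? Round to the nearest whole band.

Specimen A: true band count = 241 + 11 = 252.
A: 73.2 mm over 252 years gives 73.2 / 252 ≈ 0.290 mm/year.
B spans 119.8 / 0.290 = 413.10 years ≈ 413 bands.

413 bands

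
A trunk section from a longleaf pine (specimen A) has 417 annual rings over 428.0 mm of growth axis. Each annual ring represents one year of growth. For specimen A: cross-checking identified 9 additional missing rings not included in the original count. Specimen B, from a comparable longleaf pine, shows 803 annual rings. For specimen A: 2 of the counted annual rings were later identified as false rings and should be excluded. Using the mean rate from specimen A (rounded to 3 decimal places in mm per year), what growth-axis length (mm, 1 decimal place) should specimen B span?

810.2 mm

Specimen A: true annual ring count = 417 − 2 + 9 = 424.
A: Mean rate = 428.0 mm / 424 years ≈ 1.009 mm/yr.
For B, 1.009 mm/year × 803 years = 810.2 mm.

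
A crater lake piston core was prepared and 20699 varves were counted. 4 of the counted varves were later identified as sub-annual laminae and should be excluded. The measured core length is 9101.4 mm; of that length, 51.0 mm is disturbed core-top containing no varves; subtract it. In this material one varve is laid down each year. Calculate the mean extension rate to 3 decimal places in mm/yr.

After corrections the count is 20699 − 4 = 20695 varves.
Removing the 51.0 mm offcut leaves 9101.4 − 51.0 = 9050.4 mm.
Extension rate ≈ 9050.4 / 20695 = 0.437 mm/yr.

0.437 mm/yr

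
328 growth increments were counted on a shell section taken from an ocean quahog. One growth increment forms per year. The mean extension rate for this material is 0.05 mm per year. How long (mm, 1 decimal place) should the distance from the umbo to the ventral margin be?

16.4 mm

The record spans 328 years at 0.05 mm per year.
Predicted length = 0.05 mm/year × 328 years = 16.4 mm.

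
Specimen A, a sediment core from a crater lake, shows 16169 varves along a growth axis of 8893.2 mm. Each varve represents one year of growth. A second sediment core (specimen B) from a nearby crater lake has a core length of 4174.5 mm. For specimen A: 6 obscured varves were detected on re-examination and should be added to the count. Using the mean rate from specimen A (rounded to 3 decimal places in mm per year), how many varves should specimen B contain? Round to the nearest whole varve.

Specimen A: adjusted count: 16169 + 6 = 16175 varves.
A: 8893.2 mm over 16175 years gives 8893.2 / 16175 ≈ 0.550 mm/yr.
Specimen B: 4174.5 mm / 0.550 mm per year = 7590.00 years ≈ 7590 varves.

7590 varves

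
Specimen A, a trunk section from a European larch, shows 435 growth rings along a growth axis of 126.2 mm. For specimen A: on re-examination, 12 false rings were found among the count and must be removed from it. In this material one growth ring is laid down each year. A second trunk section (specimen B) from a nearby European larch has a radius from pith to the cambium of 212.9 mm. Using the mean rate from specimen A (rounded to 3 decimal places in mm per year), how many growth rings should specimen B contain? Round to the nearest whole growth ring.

Specimen A: after corrections the count is 435 − 12 = 423 growth rings.
A: Extension rate ≈ 126.2 / 423 = 0.298 mm/year.
B spans 212.9 / 0.298 = 714.43 years ≈ 714 growth rings.

714 growth rings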